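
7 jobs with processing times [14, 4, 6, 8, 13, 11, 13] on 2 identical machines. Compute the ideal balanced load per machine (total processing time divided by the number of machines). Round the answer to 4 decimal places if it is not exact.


Total processing time = 14 + 4 + 6 + 8 + 13 + 11 + 13 = 69
Number of machines = 2
Ideal balanced load = 69 / 2 = 34.5

34.5


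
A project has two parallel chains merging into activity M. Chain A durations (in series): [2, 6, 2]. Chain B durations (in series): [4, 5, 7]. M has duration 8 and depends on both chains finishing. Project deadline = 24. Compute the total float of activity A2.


Forward pass: ES(A2) = sum of predecessors on chain A = 2
EF = ES + duration = 2 + 6 = 8
Backward pass: LF(M) = deadline = 24; LS(M) = 24 - 8 = 16
LF(A2) = LS(M) - sum(successors on chain A) = 16 - 2 = 14
LS = LF - duration = 14 - 6 = 8
Total float = LS - ES = 8 - 2 = 6

6


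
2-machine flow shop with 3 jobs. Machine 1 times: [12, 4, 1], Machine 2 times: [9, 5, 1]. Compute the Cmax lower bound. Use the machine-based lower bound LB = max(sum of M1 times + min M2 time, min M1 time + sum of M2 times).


LB1 = sum(M1 times) + min(M2 times) = 17 + 1 = 18
LB2 = min(M1 times) + sum(M2 times) = 1 + 15 = 16
Lower bound = max(LB1, LB2) = max(18, 16) = 18

18


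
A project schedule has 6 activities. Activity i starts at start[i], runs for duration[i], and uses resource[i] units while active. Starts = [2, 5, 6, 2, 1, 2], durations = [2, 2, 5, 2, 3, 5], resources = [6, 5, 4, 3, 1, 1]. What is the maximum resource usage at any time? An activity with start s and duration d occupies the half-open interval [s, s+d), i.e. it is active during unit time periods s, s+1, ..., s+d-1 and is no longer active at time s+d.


Each activity i is active on [start_i, start_i + duration_i).
Compute total resource usage per time slot:
  t=0: active resources = [], total = 0
  t=1: active resources = [1], total = 1
  t=2: active resources = [6, 3, 1, 1], total = 11
  t=3: active resources = [6, 3, 1, 1], total = 11
  t=4: active resources = [1], total = 1
  t=5: active resources = [5, 1], total = 6
  t=6: active resources = [5, 4, 1], total = 10
  t=7: active resources = [4], total = 4
  t=8: active resources = [4], total = 4
  t=9: active resources = [4], total = 4
  t=10: active resources = [4], total = 4
Peak resource demand = 11

11


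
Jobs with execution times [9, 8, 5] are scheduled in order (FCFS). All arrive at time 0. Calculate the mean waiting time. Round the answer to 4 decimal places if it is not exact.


FCFS order (as given): [9, 8, 5]
Waiting times:
  Job 1: wait = 0
  Job 2: wait = 9
  Job 3: wait = 17
Sum of waiting times = 26
Average waiting time = 26/3 = 8.6667

8.6667


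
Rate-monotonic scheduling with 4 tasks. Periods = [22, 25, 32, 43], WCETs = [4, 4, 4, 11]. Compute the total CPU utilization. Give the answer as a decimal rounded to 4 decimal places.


Compute individual utilizations (exact fractions):
  Task 1: C/T = 4/22 = 2/11 (approx. 0.1818)
  Task 2: C/T = 4/25 (approx. 0.16)
  Task 3: C/T = 4/32 = 1/8 (approx. 0.125)
  Task 4: C/T = 11/43 (approx. 0.2558)
Total utilization U = 2/11 + 4/25 + 1/8 + 11/43 = 68361/94600
Rounded to 4 decimal places: U = 0.7226
RM (Liu & Layland) bound for 4 tasks = 0.756828; compare with U = 68361/94600 (approx. 0.722632)
U <= bound, so schedulable by RM sufficient condition.

0.7226


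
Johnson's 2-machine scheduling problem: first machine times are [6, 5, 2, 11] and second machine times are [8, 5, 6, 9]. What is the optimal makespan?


Apply Johnson's rule:
  Group 1 (a <= b): [(3, 2, 6), (2, 5, 5), (1, 6, 8)]
  Group 2 (a > b): [(4, 11, 9)]
Optimal job order: [3, 2, 1, 4]
Schedule:
  Job 3: M1 done at 2, M2 done at 8
  Job 2: M1 done at 7, M2 done at 13
  Job 1: M1 done at 13, M2 done at 21
  Job 4: M1 done at 24, M2 done at 33
Makespan = 33

33


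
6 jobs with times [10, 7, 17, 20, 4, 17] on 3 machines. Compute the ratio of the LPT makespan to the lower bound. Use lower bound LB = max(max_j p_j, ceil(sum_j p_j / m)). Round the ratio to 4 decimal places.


LPT order: [20, 17, 17, 10, 7, 4]
Machine loads after assignment: [24, 27, 24]
LPT makespan = 27
Lower bound = max(max_job, ceil(total/3)) = max(20, 25) = 25
Ratio = 27 / 25 = 1.08

1.08


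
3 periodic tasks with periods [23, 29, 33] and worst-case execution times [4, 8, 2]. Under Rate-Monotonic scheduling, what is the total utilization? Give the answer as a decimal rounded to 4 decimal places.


Compute individual utilizations (exact fractions):
  Task 1: C/T = 4/23 (approx. 0.1739)
  Task 2: C/T = 8/29 (approx. 0.2759)
  Task 3: C/T = 2/33 (approx. 0.0606)
Total utilization U = 4/23 + 8/29 + 2/33 = 11234/22011
Rounded to 4 decimal places: U = 0.5104
RM (Liu & Layland) bound for 3 tasks = 0.779763; compare with U = 11234/22011 (approx. 0.510381)
U <= bound, so schedulable by RM sufficient condition.

0.5104


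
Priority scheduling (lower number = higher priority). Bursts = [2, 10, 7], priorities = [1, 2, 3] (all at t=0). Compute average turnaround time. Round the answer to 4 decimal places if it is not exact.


Sort by priority (ascending = highest first):
Order: [(1, 2), (2, 10), (3, 7)]
Completion times:
  Priority 1, burst=2, C=2
  Priority 2, burst=10, C=12
  Priority 3, burst=7, C=19
Average turnaround = 33/3 = 11.0

11.0


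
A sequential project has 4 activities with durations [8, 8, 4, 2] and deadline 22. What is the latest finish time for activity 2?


LF(activity 2) = deadline - sum of successor durations
Successors: activities 3 through 4 with durations [4, 2]
Sum of successor durations = 6
LF = 22 - 6 = 16

16


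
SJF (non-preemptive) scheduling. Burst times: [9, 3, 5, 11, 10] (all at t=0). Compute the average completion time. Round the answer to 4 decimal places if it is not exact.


SJF order (ascending): [3, 5, 9, 10, 11]
Completion times:
  Job 1: burst=3, C=3
  Job 2: burst=5, C=8
  Job 3: burst=9, C=17
  Job 4: burst=10, C=27
  Job 5: burst=11, C=38
Average completion = 93/5 = 18.6

18.6


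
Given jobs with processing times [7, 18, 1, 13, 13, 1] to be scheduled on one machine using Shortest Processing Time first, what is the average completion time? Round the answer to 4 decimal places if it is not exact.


Sort jobs by processing time (SPT order): [1, 1, 7, 13, 13, 18]
Compute completion times sequentially:
  Job 1: processing = 1, completes at 1
  Job 2: processing = 1, completes at 2
  Job 3: processing = 7, completes at 9
  Job 4: processing = 13, completes at 22
  Job 5: processing = 13, completes at 35
  Job 6: processing = 18, completes at 53
Sum of completion times = 122
Average completion time = 122/6 = 20.3333

20.3333


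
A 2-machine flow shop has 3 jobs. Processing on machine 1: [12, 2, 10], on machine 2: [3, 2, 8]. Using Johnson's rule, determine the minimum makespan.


Apply Johnson's rule:
  Group 1 (a <= b): [(2, 2, 2)]
  Group 2 (a > b): [(3, 10, 8), (1, 12, 3)]
Optimal job order: [2, 3, 1]
Schedule:
  Job 2: M1 done at 2, M2 done at 4
  Job 3: M1 done at 12, M2 done at 20
  Job 1: M1 done at 24, M2 done at 27
Makespan = 27

27


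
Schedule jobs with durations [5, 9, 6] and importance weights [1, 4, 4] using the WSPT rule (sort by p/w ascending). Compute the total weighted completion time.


Compute p/w ratios and sort ascending (WSPT): [(6, 4), (9, 4), (5, 1)]
Compute weighted completion times:
  Job (p=6,w=4): C=6, w*C=4*6=24
  Job (p=9,w=4): C=15, w*C=4*15=60
  Job (p=5,w=1): C=20, w*C=1*20=20
Total weighted completion time = 104

104


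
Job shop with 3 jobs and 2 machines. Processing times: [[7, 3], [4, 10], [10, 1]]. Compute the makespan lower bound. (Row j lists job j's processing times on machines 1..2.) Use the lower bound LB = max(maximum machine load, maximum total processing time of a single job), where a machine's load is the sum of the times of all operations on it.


Machine loads:
  Machine 1: 7 + 4 + 10 = 21
  Machine 2: 3 + 10 + 1 = 14
Max machine load = 21
Job totals:
  Job 1: 10
  Job 2: 14
  Job 3: 11
Max job total = 14
Lower bound = max(21, 14) = 21

21


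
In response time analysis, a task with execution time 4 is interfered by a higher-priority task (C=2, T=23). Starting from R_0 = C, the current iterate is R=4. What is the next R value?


R_next = C + ceil(R_prev / T_hp) * C_hp
ceil(4 / 23) = ceil(0.1739) = 1
Interference = 1 * 2 = 2
R_next = 4 + 2 = 6

6


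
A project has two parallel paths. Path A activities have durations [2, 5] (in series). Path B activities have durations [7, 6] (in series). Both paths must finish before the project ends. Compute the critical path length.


Path A total = 2 + 5 = 7
Path B total = 7 + 6 = 13
Critical path = longest path = max(7, 13) = 13

13


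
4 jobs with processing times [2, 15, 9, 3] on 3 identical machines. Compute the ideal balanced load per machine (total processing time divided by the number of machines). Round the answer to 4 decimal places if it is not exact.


Total processing time = 2 + 15 + 9 + 3 = 29
Number of machines = 3
Ideal balanced load = 29 / 3 = 9.6667

9.6667


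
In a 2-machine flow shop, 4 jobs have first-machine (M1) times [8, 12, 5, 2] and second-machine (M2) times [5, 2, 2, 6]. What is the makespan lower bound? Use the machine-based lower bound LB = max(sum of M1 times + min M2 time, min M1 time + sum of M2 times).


LB1 = sum(M1 times) + min(M2 times) = 27 + 2 = 29
LB2 = min(M1 times) + sum(M2 times) = 2 + 15 = 17
Lower bound = max(LB1, LB2) = max(29, 17) = 29

29


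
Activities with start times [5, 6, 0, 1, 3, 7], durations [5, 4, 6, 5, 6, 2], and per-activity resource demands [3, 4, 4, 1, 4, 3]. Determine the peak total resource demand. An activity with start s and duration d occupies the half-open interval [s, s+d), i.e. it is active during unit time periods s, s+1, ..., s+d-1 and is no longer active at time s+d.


Each activity i is active on [start_i, start_i + duration_i).
Compute total resource usage per time slot:
  t=0: active resources = [4], total = 4
  t=1: active resources = [4, 1], total = 5
  t=2: active resources = [4, 1], total = 5
  t=3: active resources = [4, 1, 4], total = 9
  t=4: active resources = [4, 1, 4], total = 9
  t=5: active resources = [3, 4, 1, 4], total = 12
  t=6: active resources = [3, 4, 4], total = 11
  t=7: active resources = [3, 4, 4, 3], total = 14
  t=8: active resources = [3, 4, 4, 3], total = 14
  t=9: active resources = [3, 4], total = 7
Peak resource demand = 14

14


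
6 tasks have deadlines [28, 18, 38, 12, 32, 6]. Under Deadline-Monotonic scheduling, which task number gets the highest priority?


Sort tasks by relative deadline (ascending):
  Task 6: deadline = 6
  Task 4: deadline = 12
  Task 2: deadline = 18
  Task 1: deadline = 28
  Task 5: deadline = 32
  Task 3: deadline = 38
Priority order (highest first): [6, 4, 2, 1, 5, 3]
Highest priority task = 6

6


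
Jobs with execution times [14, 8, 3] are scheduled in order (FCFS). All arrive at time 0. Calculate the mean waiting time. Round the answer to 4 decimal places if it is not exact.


FCFS order (as given): [14, 8, 3]
Waiting times:
  Job 1: wait = 0
  Job 2: wait = 14
  Job 3: wait = 22
Sum of waiting times = 36
Average waiting time = 36/3 = 12.0

12.0


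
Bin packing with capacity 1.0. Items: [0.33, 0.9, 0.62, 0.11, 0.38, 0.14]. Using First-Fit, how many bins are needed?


Place items sequentially using First-Fit:
  Item 0.33 -> new Bin 1
  Item 0.9 -> new Bin 2
  Item 0.62 -> Bin 1 (now 0.95)
  Item 0.11 -> new Bin 3
  Item 0.38 -> Bin 3 (now 0.49)
  Item 0.14 -> Bin 3 (now 0.63)
Total bins used = 3

3


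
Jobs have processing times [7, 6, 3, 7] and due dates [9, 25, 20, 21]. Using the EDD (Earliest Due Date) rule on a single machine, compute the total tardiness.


Sort by due date (EDD order): [(7, 9), (3, 20), (7, 21), (6, 25)]
Compute completion times and tardiness:
  Job 1: p=7, d=9, C=7, tardiness=max(0,7-9)=0
  Job 2: p=3, d=20, C=10, tardiness=max(0,10-20)=0
  Job 3: p=7, d=21, C=17, tardiness=max(0,17-21)=0
  Job 4: p=6, d=25, C=23, tardiness=max(0,23-25)=0
Total tardiness = 0

0


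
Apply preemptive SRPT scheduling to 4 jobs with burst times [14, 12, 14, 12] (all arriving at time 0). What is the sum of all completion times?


Since all jobs arrive at t=0, SRPT equals SPT ordering.
SPT order: [12, 12, 14, 14]
Completion times:
  Job 1: p=12, C=12
  Job 2: p=12, C=24
  Job 3: p=14, C=38
  Job 4: p=14, C=52
Total completion time = 12 + 24 + 38 + 52 = 126

126


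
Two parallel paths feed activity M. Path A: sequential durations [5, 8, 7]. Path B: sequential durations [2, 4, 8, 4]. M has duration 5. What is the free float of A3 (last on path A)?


ES(A3) = sum of predecessors on chain A = 13
EF(A3) = ES + duration = 13 + 7 = 20
Successor of A3 is M. ES(M) = max(sum(A), sum(B)) = max(20, 18) = 20
Free float = ES(successor) - EF(current) = 20 - 20 = 0

0


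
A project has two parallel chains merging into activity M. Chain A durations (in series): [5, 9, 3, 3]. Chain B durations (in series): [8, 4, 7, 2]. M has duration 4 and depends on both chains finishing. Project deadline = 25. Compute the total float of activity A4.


Forward pass: ES(A4) = sum of predecessors on chain A = 17
EF = ES + duration = 17 + 3 = 20
Backward pass: LF(M) = deadline = 25; LS(M) = 25 - 4 = 21
LF(A4) = LS(M) - sum(successors on chain A) = 21 - 0 = 21
LS = LF - duration = 21 - 3 = 18
Total float = LS - ES = 18 - 17 = 1

1


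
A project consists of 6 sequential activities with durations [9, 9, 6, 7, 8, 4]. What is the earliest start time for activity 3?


Activity 3 starts after activities 1 through 2 complete.
Predecessor durations: [9, 9]
ES = 9 + 9 = 18

18


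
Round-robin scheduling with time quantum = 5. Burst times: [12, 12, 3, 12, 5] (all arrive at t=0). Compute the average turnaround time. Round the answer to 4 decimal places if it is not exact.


Time quantum = 5
Execution trace:
  J1 runs 5 units, time = 5
  J2 runs 5 units, time = 10
  J3 runs 3 units, time = 13
  J4 runs 5 units, time = 18
  J5 runs 5 units, time = 23
  J1 runs 5 units, time = 28
  J2 runs 5 units, time = 33
  J4 runs 5 units, time = 38
  J1 runs 2 units, time = 40
  J2 runs 2 units, time = 42
  J4 runs 2 units, time = 44
Finish times: [40, 42, 13, 44, 23]
Average turnaround = 162/5 = 32.4

32.4


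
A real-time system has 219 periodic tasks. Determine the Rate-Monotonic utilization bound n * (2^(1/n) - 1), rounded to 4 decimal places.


Compute 2^(1/219) = 1.0031700697
Subtract 1: 1.0031700697 - 1 = 0.0031700697
Multiply by n: 219 * 0.0031700697 = 0.6942452643
Round to 4 dp: 0.6942

0.6942


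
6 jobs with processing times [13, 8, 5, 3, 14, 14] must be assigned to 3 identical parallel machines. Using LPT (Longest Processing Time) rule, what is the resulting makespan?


Sort jobs in decreasing order (LPT): [14, 14, 13, 8, 5, 3]
Assign each job to the least loaded machine:
  Machine 1: jobs [14, 5], load = 19
  Machine 2: jobs [14, 3], load = 17
  Machine 3: jobs [13, 8], load = 21
Makespan = max load = 21

21


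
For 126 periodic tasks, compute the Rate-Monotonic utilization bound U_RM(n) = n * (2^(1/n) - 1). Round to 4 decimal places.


Compute 2^(1/126) = 1.0055163273
Subtract 1: 1.0055163273 - 1 = 0.0055163273
Multiply by n: 126 * 0.0055163273 = 0.6950572398
Round to 4 dp: 0.6951

0.6951


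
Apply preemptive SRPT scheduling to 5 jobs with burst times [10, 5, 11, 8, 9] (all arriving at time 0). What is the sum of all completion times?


Since all jobs arrive at t=0, SRPT equals SPT ordering.
SPT order: [5, 8, 9, 10, 11]
Completion times:
  Job 1: p=5, C=5
  Job 2: p=8, C=13
  Job 3: p=9, C=22
  Job 4: p=10, C=32
  Job 5: p=11, C=43
Total completion time = 5 + 13 + 22 + 32 + 43 = 115

115


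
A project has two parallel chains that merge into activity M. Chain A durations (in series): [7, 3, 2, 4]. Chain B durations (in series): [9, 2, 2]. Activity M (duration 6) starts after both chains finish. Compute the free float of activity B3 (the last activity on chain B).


ES(B3) = sum of predecessors on chain B = 11
EF(B3) = ES + duration = 11 + 2 = 13
Successor of B3 is M. ES(M) = max(sum(A), sum(B)) = max(16, 13) = 16
Free float = ES(successor) - EF(current) = 16 - 13 = 3

3


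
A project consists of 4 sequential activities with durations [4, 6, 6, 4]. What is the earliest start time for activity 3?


Activity 3 starts after activities 1 through 2 complete.
Predecessor durations: [4, 6]
ES = 4 + 6 = 10

10


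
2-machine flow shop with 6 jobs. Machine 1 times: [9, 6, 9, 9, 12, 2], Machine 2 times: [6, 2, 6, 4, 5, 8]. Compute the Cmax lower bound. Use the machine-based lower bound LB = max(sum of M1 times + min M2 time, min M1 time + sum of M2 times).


LB1 = sum(M1 times) + min(M2 times) = 47 + 2 = 49
LB2 = min(M1 times) + sum(M2 times) = 2 + 31 = 33
Lower bound = max(LB1, LB2) = max(49, 33) = 49

49


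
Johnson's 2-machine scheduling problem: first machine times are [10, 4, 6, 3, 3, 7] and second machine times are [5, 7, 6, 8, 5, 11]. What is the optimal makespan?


Apply Johnson's rule:
  Group 1 (a <= b): [(4, 3, 8), (5, 3, 5), (2, 4, 7), (3, 6, 6), (6, 7, 11)]
  Group 2 (a > b): [(1, 10, 5)]
Optimal job order: [4, 5, 2, 3, 6, 1]
Schedule:
  Job 4: M1 done at 3, M2 done at 11
  Job 5: M1 done at 6, M2 done at 16
  Job 2: M1 done at 10, M2 done at 23
  Job 3: M1 done at 16, M2 done at 29
  Job 6: M1 done at 23, M2 done at 40
  Job 1: M1 done at 33, M2 done at 45
Makespan = 45

45


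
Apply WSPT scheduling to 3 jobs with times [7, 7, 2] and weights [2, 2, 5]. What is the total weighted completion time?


Compute p/w ratios and sort ascending (WSPT): [(2, 5), (7, 2), (7, 2)]
Compute weighted completion times:
  Job (p=2,w=5): C=2, w*C=5*2=10
  Job (p=7,w=2): C=9, w*C=2*9=18
  Job (p=7,w=2): C=16, w*C=2*16=32
Total weighted completion time = 60

60


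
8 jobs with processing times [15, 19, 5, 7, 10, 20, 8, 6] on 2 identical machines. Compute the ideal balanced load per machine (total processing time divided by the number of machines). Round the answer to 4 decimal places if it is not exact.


Total processing time = 15 + 19 + 5 + 7 + 10 + 20 + 8 + 6 = 90
Number of machines = 2
Ideal balanced load = 90 / 2 = 45.0

45.0


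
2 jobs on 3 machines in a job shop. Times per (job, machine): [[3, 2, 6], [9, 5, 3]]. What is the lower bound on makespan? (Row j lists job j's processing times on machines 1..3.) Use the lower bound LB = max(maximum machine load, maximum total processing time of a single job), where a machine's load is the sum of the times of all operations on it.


Machine loads:
  Machine 1: 3 + 9 = 12
  Machine 2: 2 + 5 = 7
  Machine 3: 6 + 3 = 9
Max machine load = 12
Job totals:
  Job 1: 11
  Job 2: 17
Max job total = 17
Lower bound = max(12, 17) = 17

17


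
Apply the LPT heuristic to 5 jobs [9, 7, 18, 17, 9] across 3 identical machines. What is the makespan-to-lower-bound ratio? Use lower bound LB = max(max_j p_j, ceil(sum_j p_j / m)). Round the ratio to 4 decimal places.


LPT order: [18, 17, 9, 9, 7]
Machine loads after assignment: [18, 24, 18]
LPT makespan = 24
Lower bound = max(max_job, ceil(total/3)) = max(18, 20) = 20
Ratio = 24 / 20 = 1.2

1.2


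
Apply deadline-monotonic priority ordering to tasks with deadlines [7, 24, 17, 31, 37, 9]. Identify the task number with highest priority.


Sort tasks by relative deadline (ascending):
  Task 1: deadline = 7
  Task 6: deadline = 9
  Task 3: deadline = 17
  Task 2: deadline = 24
  Task 4: deadline = 31
  Task 5: deadline = 37
Priority order (highest first): [1, 6, 3, 2, 4, 5]
Highest priority task = 1

1


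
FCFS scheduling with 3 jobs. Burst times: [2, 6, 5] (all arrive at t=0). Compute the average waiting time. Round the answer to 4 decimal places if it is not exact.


FCFS order (as given): [2, 6, 5]
Waiting times:
  Job 1: wait = 0
  Job 2: wait = 2
  Job 3: wait = 8
Sum of waiting times = 10
Average waiting time = 10/3 = 3.3333

3.3333


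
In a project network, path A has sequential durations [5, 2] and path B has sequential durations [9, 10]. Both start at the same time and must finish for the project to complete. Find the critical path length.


Path A total = 5 + 2 = 7
Path B total = 9 + 10 = 19
Critical path = longest path = max(7, 19) = 19

19


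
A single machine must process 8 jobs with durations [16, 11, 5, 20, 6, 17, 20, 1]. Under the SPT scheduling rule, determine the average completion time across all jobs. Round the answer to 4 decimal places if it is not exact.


Sort jobs by processing time (SPT order): [1, 5, 6, 11, 16, 17, 20, 20]
Compute completion times sequentially:
  Job 1: processing = 1, completes at 1
  Job 2: processing = 5, completes at 6
  Job 3: processing = 6, completes at 12
  Job 4: processing = 11, completes at 23
  Job 5: processing = 16, completes at 39
  Job 6: processing = 17, completes at 56
  Job 7: processing = 20, completes at 76
  Job 8: processing = 20, completes at 96
Sum of completion times = 309
Average completion time = 309/8 = 38.625

38.625


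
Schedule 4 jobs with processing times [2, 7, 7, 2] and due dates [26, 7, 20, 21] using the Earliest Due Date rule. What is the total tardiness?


Sort by due date (EDD order): [(7, 7), (7, 20), (2, 21), (2, 26)]
Compute completion times and tardiness:
  Job 1: p=7, d=7, C=7, tardiness=max(0,7-7)=0
  Job 2: p=7, d=20, C=14, tardiness=max(0,14-20)=0
  Job 3: p=2, d=21, C=16, tardiness=max(0,16-21)=0
  Job 4: p=2, d=26, C=18, tardiness=max(0,18-26)=0
Total tardiness = 0

0


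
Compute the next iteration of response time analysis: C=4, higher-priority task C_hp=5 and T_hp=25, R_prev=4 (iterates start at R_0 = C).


R_next = C + ceil(R_prev / T_hp) * C_hp
ceil(4 / 25) = ceil(0.16) = 1
Interference = 1 * 5 = 5
R_next = 4 + 5 = 9

9


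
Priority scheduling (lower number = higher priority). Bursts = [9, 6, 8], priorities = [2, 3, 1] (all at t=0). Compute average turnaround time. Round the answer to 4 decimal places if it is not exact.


Sort by priority (ascending = highest first):
Order: [(1, 8), (2, 9), (3, 6)]
Completion times:
  Priority 1, burst=8, C=8
  Priority 2, burst=9, C=17
  Priority 3, burst=6, C=23
Average turnaround = 48/3 = 16.0

16.0


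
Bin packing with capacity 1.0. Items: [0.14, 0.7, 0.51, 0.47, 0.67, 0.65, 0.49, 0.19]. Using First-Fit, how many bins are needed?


Place items sequentially using First-Fit:
  Item 0.14 -> new Bin 1
  Item 0.7 -> Bin 1 (now 0.84)
  Item 0.51 -> new Bin 2
  Item 0.47 -> Bin 2 (now 0.98)
  Item 0.67 -> new Bin 3
  Item 0.65 -> new Bin 4
  Item 0.49 -> new Bin 5
  Item 0.19 -> Bin 3 (now 0.86)
Total bins used = 5

5


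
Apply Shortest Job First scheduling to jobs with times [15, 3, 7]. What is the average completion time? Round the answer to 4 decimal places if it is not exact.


SJF order (ascending): [3, 7, 15]
Completion times:
  Job 1: burst=3, C=3
  Job 2: burst=7, C=10
  Job 3: burst=15, C=25
Average completion = 38/3 = 12.6667

12.6667


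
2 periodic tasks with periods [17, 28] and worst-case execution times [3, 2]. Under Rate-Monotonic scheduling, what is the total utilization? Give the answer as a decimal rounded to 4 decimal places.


Compute individual utilizations (exact fractions):
  Task 1: C/T = 3/17 (approx. 0.1765)
  Task 2: C/T = 2/28 = 1/14 (approx. 0.0714)
Total utilization U = 3/17 + 1/14 = 59/238
Rounded to 4 decimal places: U = 0.2479
RM (Liu & Layland) bound for 2 tasks = 0.828427; compare with U = 59/238 (approx. 0.247899)
U <= bound, so schedulable by RM sufficient condition.

0.2479


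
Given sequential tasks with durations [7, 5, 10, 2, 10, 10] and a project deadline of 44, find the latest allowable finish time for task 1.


LF(activity 1) = deadline - sum of successor durations
Successors: activities 2 through 6 with durations [5, 10, 2, 10, 10]
Sum of successor durations = 37
LF = 44 - 37 = 7

7


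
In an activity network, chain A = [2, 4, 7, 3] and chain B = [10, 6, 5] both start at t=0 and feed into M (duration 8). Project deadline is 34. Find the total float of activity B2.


Forward pass: ES(B2) = sum of predecessors on chain B = 10
EF = ES + duration = 10 + 6 = 16
Backward pass: LF(M) = deadline = 34; LS(M) = 34 - 8 = 26
LF(B2) = LS(M) - sum(successors on chain B) = 26 - 5 = 21
LS = LF - duration = 21 - 6 = 15
Total float = LS - ES = 15 - 10 = 5

5


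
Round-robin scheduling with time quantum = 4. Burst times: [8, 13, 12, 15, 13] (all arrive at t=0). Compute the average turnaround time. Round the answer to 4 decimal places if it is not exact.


Time quantum = 4
Execution trace:
  J1 runs 4 units, time = 4
  J2 runs 4 units, time = 8
  J3 runs 4 units, time = 12
  J4 runs 4 units, time = 16
  J5 runs 4 units, time = 20
  J1 runs 4 units, time = 24
  J2 runs 4 units, time = 28
  J3 runs 4 units, time = 32
  J4 runs 4 units, time = 36
  J5 runs 4 units, time = 40
  J2 runs 4 units, time = 44
  J3 runs 4 units, time = 48
  J4 runs 4 units, time = 52
  J5 runs 4 units, time = 56
  J2 runs 1 units, time = 57
  J4 runs 3 units, time = 60
  J5 runs 1 units, time = 61
Finish times: [24, 57, 48, 60, 61]
Average turnaround = 250/5 = 50.0

50.0


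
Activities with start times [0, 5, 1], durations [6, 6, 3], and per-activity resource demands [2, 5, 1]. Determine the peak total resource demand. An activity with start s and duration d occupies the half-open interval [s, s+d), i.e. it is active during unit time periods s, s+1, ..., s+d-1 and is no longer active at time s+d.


Each activity i is active on [start_i, start_i + duration_i).
Compute total resource usage per time slot:
  t=0: active resources = [2], total = 2
  t=1: active resources = [2, 1], total = 3
  t=2: active resources = [2, 1], total = 3
  t=3: active resources = [2, 1], total = 3
  t=4: active resources = [2], total = 2
  t=5: active resources = [2, 5], total = 7
  t=6: active resources = [5], total = 5
  t=7: active resources = [5], total = 5
  t=8: active resources = [5], total = 5
  t=9: active resources = [5], total = 5
  t=10: active resources = [5], total = 5
Peak resource demand = 7

7


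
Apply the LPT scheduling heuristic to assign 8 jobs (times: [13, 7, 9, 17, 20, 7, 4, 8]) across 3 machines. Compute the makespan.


Sort jobs in decreasing order (LPT): [20, 17, 13, 9, 8, 7, 7, 4]
Assign each job to the least loaded machine:
  Machine 1: jobs [20, 7], load = 27
  Machine 2: jobs [17, 8, 4], load = 29
  Machine 3: jobs [13, 9, 7], load = 29
Makespan = max load = 29

29


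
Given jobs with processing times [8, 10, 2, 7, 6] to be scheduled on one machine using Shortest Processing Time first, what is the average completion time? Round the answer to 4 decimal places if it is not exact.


Sort jobs by processing time (SPT order): [2, 6, 7, 8, 10]
Compute completion times sequentially:
  Job 1: processing = 2, completes at 2
  Job 2: processing = 6, completes at 8
  Job 3: processing = 7, completes at 15
  Job 4: processing = 8, completes at 23
  Job 5: processing = 10, completes at 33
Sum of completion times = 81
Average completion time = 81/5 = 16.2

16.2


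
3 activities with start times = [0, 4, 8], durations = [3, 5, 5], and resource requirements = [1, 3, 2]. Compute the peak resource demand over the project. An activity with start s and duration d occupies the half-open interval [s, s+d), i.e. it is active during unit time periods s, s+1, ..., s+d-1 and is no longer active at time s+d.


Each activity i is active on [start_i, start_i + duration_i).
Compute total resource usage per time slot:
  t=0: active resources = [1], total = 1
  t=1: active resources = [1], total = 1
  t=2: active resources = [1], total = 1
  t=3: active resources = [], total = 0
  t=4: active resources = [3], total = 3
  t=5: active resources = [3], total = 3
  t=6: active resources = [3], total = 3
  t=7: active resources = [3], total = 3
  t=8: active resources = [3, 2], total = 5
  t=9: active resources = [2], total = 2
  t=10: active resources = [2], total = 2
  t=11: active resources = [2], total = 2
  t=12: active resources = [2], total = 2
Peak resource demand = 5

5


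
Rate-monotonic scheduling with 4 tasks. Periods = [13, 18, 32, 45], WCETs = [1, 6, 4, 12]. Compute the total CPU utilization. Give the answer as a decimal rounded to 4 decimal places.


Compute individual utilizations (exact fractions):
  Task 1: C/T = 1/13 (approx. 0.0769)
  Task 2: C/T = 6/18 = 1/3 (approx. 0.3333)
  Task 3: C/T = 4/32 = 1/8 (approx. 0.125)
  Task 4: C/T = 12/45 = 4/15 (approx. 0.2667)
Total utilization U = 1/13 + 1/3 + 1/8 + 4/15 = 417/520
Rounded to 4 decimal places: U = 0.8019
RM (Liu & Layland) bound for 4 tasks = 0.756828; compare with U = 417/520 (approx. 0.801923)
bound < U <= 1, so the RM sufficient condition is not met (inconclusive; an exact test such as response-time analysis is needed).

0.8019


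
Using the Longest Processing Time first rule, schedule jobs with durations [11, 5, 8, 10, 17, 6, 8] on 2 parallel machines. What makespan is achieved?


Sort jobs in decreasing order (LPT): [17, 11, 10, 8, 8, 6, 5]
Assign each job to the least loaded machine:
  Machine 1: jobs [17, 8, 6], load = 31
  Machine 2: jobs [11, 10, 8, 5], load = 34
Makespan = max load = 34

34


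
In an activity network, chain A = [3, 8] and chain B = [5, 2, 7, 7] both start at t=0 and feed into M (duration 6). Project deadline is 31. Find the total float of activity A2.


Forward pass: ES(A2) = sum of predecessors on chain A = 3
EF = ES + duration = 3 + 8 = 11
Backward pass: LF(M) = deadline = 31; LS(M) = 31 - 6 = 25
LF(A2) = LS(M) - sum(successors on chain A) = 25 - 0 = 25
LS = LF - duration = 25 - 8 = 17
Total float = LS - ES = 17 - 3 = 14

14


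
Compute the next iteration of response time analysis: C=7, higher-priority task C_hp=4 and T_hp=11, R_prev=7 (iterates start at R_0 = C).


R_next = C + ceil(R_prev / T_hp) * C_hp
ceil(7 / 11) = ceil(0.6364) = 1
Interference = 1 * 4 = 4
R_next = 7 + 4 = 11

11


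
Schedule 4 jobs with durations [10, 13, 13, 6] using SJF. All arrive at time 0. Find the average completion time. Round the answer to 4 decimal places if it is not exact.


SJF order (ascending): [6, 10, 13, 13]
Completion times:
  Job 1: burst=6, C=6
  Job 2: burst=10, C=16
  Job 3: burst=13, C=29
  Job 4: burst=13, C=42
Average completion = 93/4 = 23.25

23.25


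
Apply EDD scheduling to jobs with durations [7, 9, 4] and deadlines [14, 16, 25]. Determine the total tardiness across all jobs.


Sort by due date (EDD order): [(7, 14), (9, 16), (4, 25)]
Compute completion times and tardiness:
  Job 1: p=7, d=14, C=7, tardiness=max(0,7-14)=0
  Job 2: p=9, d=16, C=16, tardiness=max(0,16-16)=0
  Job 3: p=4, d=25, C=20, tardiness=max(0,20-25)=0
Total tardiness = 0

0


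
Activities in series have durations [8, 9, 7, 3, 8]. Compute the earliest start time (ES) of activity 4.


Activity 4 starts after activities 1 through 3 complete.
Predecessor durations: [8, 9, 7]
ES = 8 + 9 + 7 = 24

24


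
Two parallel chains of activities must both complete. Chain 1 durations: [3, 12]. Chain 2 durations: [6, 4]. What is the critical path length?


Path A total = 3 + 12 = 15
Path B total = 6 + 4 = 10
Critical path = longest path = max(15, 10) = 15

15


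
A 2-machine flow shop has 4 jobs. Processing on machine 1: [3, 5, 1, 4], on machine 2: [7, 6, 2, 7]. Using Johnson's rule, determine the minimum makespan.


Apply Johnson's rule:
  Group 1 (a <= b): [(3, 1, 2), (1, 3, 7), (4, 4, 7), (2, 5, 6)]
  Group 2 (a > b): []
Optimal job order: [3, 1, 4, 2]
Schedule:
  Job 3: M1 done at 1, M2 done at 3
  Job 1: M1 done at 4, M2 done at 11
  Job 4: M1 done at 8, M2 done at 18
  Job 2: M1 done at 13, M2 done at 24
Makespan = 24

24


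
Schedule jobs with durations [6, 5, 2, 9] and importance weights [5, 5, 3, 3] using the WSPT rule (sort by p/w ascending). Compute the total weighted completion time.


Compute p/w ratios and sort ascending (WSPT): [(2, 3), (5, 5), (6, 5), (9, 3)]
Compute weighted completion times:
  Job (p=2,w=3): C=2, w*C=3*2=6
  Job (p=5,w=5): C=7, w*C=5*7=35
  Job (p=6,w=5): C=13, w*C=5*13=65
  Job (p=9,w=3): C=22, w*C=3*22=66
Total weighted completion time = 172

172


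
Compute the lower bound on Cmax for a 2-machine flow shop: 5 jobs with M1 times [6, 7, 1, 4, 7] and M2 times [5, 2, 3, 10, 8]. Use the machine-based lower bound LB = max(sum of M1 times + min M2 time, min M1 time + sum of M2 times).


LB1 = sum(M1 times) + min(M2 times) = 25 + 2 = 27
LB2 = min(M1 times) + sum(M2 times) = 1 + 28 = 29
Lower bound = max(LB1, LB2) = max(27, 29) = 29

29


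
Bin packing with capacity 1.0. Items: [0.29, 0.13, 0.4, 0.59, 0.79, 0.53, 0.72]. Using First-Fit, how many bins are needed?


Place items sequentially using First-Fit:
  Item 0.29 -> new Bin 1
  Item 0.13 -> Bin 1 (now 0.42)
  Item 0.4 -> Bin 1 (now 0.82)
  Item 0.59 -> new Bin 2
  Item 0.79 -> new Bin 3
  Item 0.53 -> new Bin 4
  Item 0.72 -> new Bin 5
Total bins used = 5

5


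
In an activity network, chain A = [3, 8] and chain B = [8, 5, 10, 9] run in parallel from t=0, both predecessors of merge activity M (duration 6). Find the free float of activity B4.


ES(B4) = sum of predecessors on chain B = 23
EF(B4) = ES + duration = 23 + 9 = 32
Successor of B4 is M. ES(M) = max(sum(A), sum(B)) = max(11, 32) = 32
Free float = ES(successor) - EF(current) = 32 - 32 = 0

0


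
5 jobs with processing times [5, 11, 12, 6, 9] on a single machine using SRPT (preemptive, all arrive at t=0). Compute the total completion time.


Since all jobs arrive at t=0, SRPT equals SPT ordering.
SPT order: [5, 6, 9, 11, 12]
Completion times:
  Job 1: p=5, C=5
  Job 2: p=6, C=11
  Job 3: p=9, C=20
  Job 4: p=11, C=31
  Job 5: p=12, C=43
Total completion time = 5 + 11 + 20 + 31 + 43 = 110

110


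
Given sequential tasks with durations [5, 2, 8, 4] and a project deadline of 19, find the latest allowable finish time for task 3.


LF(activity 3) = deadline - sum of successor durations
Successors: activities 4 through 4 with durations [4]
Sum of successor durations = 4
LF = 19 - 4 = 15

15


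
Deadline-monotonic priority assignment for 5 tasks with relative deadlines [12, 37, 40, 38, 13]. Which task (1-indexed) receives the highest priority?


Sort tasks by relative deadline (ascending):
  Task 1: deadline = 12
  Task 5: deadline = 13
  Task 2: deadline = 37
  Task 4: deadline = 38
  Task 3: deadline = 40
Priority order (highest first): [1, 5, 2, 4, 3]
Highest priority task = 1

1


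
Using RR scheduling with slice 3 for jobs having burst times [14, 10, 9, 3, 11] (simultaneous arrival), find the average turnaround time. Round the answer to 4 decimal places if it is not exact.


Time quantum = 3
Execution trace:
  J1 runs 3 units, time = 3
  J2 runs 3 units, time = 6
  J3 runs 3 units, time = 9
  J4 runs 3 units, time = 12
  J5 runs 3 units, time = 15
  J1 runs 3 units, time = 18
  J2 runs 3 units, time = 21
  J3 runs 3 units, time = 24
  J5 runs 3 units, time = 27
  J1 runs 3 units, time = 30
  J2 runs 3 units, time = 33
  J3 runs 3 units, time = 36
  J5 runs 3 units, time = 39
  J1 runs 3 units, time = 42
  J2 runs 1 units, time = 43
  J5 runs 2 units, time = 45
  J1 runs 2 units, time = 47
Finish times: [47, 43, 36, 12, 45]
Average turnaround = 183/5 = 36.6

36.6


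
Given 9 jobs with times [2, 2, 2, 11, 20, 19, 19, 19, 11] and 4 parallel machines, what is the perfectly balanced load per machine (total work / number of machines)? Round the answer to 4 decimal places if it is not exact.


Total processing time = 2 + 2 + 2 + 11 + 20 + 19 + 19 + 19 + 11 = 105
Number of machines = 4
Ideal balanced load = 105 / 4 = 26.25

26.25


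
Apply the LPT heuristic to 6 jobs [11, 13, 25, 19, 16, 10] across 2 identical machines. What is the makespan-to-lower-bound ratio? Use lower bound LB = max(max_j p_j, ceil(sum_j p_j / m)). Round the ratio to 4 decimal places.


LPT order: [25, 19, 16, 13, 11, 10]
Machine loads after assignment: [48, 46]
LPT makespan = 48
Lower bound = max(max_job, ceil(total/2)) = max(25, 47) = 47
Ratio = 48 / 47 = 1.0213

1.0213


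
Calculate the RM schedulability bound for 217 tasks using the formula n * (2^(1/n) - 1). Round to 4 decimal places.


Compute 2^(1/217) = 1.0031993336
Subtract 1: 1.0031993336 - 1 = 0.0031993336
Multiply by n: 217 * 0.0031993336 = 0.6942553912
Round to 4 dp: 0.6943

0.6943


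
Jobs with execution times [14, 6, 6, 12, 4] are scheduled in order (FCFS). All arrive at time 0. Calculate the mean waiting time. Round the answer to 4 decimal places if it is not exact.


FCFS order (as given): [14, 6, 6, 12, 4]
Waiting times:
  Job 1: wait = 0
  Job 2: wait = 14
  Job 3: wait = 20
  Job 4: wait = 26
  Job 5: wait = 38
Sum of waiting times = 98
Average waiting time = 98/5 = 19.6

19.6


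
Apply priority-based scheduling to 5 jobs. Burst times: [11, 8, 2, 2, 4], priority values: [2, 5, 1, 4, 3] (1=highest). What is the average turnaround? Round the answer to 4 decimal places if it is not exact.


Sort by priority (ascending = highest first):
Order: [(1, 2), (2, 11), (3, 4), (4, 2), (5, 8)]
Completion times:
  Priority 1, burst=2, C=2
  Priority 2, burst=11, C=13
  Priority 3, burst=4, C=17
  Priority 4, burst=2, C=19
  Priority 5, burst=8, C=27
Average turnaround = 78/5 = 15.6

15.6


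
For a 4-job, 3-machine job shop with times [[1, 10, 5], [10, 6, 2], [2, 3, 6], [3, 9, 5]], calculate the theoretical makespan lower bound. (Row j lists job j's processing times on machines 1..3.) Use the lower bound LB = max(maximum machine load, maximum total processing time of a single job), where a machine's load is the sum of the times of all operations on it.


Machine loads:
  Machine 1: 1 + 10 + 2 + 3 = 16
  Machine 2: 10 + 6 + 3 + 9 = 28
  Machine 3: 5 + 2 + 6 + 5 = 18
Max machine load = 28
Job totals:
  Job 1: 16
  Job 2: 18
  Job 3: 11
  Job 4: 17
Max job total = 18
Lower bound = max(28, 18) = 28

28


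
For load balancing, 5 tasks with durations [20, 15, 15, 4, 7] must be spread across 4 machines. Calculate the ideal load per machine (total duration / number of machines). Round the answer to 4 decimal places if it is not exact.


Total processing time = 20 + 15 + 15 + 4 + 7 = 61
Number of machines = 4
Ideal balanced load = 61 / 4 = 15.25

15.25


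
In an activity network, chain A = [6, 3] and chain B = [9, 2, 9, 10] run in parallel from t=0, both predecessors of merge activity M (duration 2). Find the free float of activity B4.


ES(B4) = sum of predecessors on chain B = 20
EF(B4) = ES + duration = 20 + 10 = 30
Successor of B4 is M. ES(M) = max(sum(A), sum(B)) = max(9, 30) = 30
Free float = ES(successor) - EF(current) = 30 - 30 = 0

0


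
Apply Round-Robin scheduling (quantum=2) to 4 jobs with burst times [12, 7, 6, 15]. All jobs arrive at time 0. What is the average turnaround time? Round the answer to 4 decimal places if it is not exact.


Time quantum = 2
Execution trace:
  J1 runs 2 units, time = 2
  J2 runs 2 units, time = 4
  J3 runs 2 units, time = 6
  J4 runs 2 units, time = 8
  J1 runs 2 units, time = 10
  J2 runs 2 units, time = 12
  J3 runs 2 units, time = 14
  J4 runs 2 units, time = 16
  J1 runs 2 units, time = 18
  J2 runs 2 units, time = 20
  J3 runs 2 units, time = 22
  J4 runs 2 units, time = 24
  J1 runs 2 units, time = 26
  J2 runs 1 units, time = 27
  J4 runs 2 units, time = 29
  J1 runs 2 units, time = 31
  J4 runs 2 units, time = 33
  J1 runs 2 units, time = 35
  J4 runs 2 units, time = 37
  J4 runs 2 units, time = 39
  J4 runs 1 units, time = 40
Finish times: [35, 27, 22, 40]
Average turnaround = 124/4 = 31.0

31.0


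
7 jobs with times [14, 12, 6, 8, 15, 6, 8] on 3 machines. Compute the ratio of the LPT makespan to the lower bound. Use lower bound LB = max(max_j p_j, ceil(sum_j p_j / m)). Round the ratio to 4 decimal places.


LPT order: [15, 14, 12, 8, 8, 6, 6]
Machine loads after assignment: [21, 22, 26]
LPT makespan = 26
Lower bound = max(max_job, ceil(total/3)) = max(15, 23) = 23
Ratio = 26 / 23 = 1.1304

1.1304
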